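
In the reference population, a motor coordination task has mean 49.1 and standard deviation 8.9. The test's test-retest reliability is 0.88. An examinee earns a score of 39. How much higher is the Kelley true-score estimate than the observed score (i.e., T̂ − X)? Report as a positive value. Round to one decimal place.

1.2

Kelley's formula gives T̂ = 0.88·39 + 0.12·49.1 = 34.32 + 5.892 = 40.212.
T̂ − X = 40.21 − 39 = 1.21 → 1.2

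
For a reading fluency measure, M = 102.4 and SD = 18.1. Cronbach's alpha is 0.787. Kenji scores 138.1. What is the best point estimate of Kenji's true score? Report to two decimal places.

T̂ = ρX + (1 − ρ)μ
  = 0.787 × 138.1 + 0.213 × 102.4
  = 108.6847 + 21.8112
  = 130.496
  ≈ 130.50

130.50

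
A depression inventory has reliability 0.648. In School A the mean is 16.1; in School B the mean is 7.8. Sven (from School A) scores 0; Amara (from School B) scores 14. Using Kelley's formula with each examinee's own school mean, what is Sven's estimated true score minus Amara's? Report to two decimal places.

T̂_Sven = 0.648(0) + 0.352(16.1) = 5.6672
T̂_Amara = 0.648(14) + 0.352(7.8) = 11.8176
Difference = 5.6672 − 11.8176 = -6.1504

-6.15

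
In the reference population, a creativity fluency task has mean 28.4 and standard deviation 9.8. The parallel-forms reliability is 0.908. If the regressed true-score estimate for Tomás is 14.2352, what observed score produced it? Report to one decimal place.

T̂ = ρX + (1 − ρ)μ  ⇒  X = (T̂ − (1 − ρ)μ) / ρ
X = (14.2352 − 0.092 × 28.4) / 0.908 = (14.2352 − 2.6128) / 0.908 = 11.6224 / 0.908 = 12.800

12.8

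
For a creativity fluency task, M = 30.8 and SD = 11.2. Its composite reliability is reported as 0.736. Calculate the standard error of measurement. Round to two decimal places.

SEM = SD · √(1 − ρ) = 11.2 × √0.264 = 11.2 × 0.5138 = 5.755

5.75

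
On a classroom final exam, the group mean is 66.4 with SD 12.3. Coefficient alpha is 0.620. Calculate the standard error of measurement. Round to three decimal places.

7.582

SEM = SD · √(1 − ρ) = 12.3 × √0.380 = 12.3 × 0.6164 = 7.5822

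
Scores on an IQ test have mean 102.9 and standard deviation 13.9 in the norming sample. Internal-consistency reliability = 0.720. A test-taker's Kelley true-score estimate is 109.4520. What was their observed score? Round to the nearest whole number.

T̂ = ρX + (1 − ρ)μ  ⇒  X = (T̂ − (1 − ρ)μ) / ρ
X = (109.4520 − 0.280 × 102.9) / 0.720 = (109.4520 − 28.8120) / 0.720 = 80.6400 / 0.720 = 112.00

112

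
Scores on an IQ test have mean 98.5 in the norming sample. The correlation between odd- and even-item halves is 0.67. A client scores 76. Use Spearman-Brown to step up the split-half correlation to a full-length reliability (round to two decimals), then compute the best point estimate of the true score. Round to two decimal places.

80.50

Spearman-Brown: ρ = 2r/(1 + r) = 2(0.67)/(1 + 0.67) = 1.340/1.67 = 0.8024 → 0.80
T̂ = 0.80(76) + 0.20(98.5) = 60.80 + 19.700 = 80.500 → 80.50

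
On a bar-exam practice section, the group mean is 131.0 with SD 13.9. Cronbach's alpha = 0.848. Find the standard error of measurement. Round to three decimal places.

5.419

SEM = SD · √(1 − ρ) = 13.9 × √0.152 = 13.9 × 0.3899 = 5.4192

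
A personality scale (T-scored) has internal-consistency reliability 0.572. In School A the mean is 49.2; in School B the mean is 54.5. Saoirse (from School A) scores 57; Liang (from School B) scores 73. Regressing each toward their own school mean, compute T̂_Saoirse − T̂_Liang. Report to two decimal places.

T̂_Saoirse = 0.572(57) + 0.428(49.2) = 53.6616
T̂_Liang = 0.572(73) + 0.428(54.5) = 65.0820
Difference = 53.6616 − 65.0820 = -11.4204

-11.42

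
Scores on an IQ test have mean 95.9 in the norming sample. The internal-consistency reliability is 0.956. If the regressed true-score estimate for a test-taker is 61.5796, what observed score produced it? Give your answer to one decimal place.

60.0

T̂ = ρX + (1 − ρ)μ  ⇒  X = (T̂ − (1 − ρ)μ) / ρ
X = (61.5796 − 0.044 × 95.9) / 0.956 = (61.5796 − 4.2196) / 0.956 = 57.3600 / 0.956 = 60.000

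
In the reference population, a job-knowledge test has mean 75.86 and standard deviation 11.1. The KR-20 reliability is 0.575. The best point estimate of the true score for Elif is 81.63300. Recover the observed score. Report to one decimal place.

T̂ = ρX + (1 − ρ)μ  ⇒  X = (T̂ − (1 − ρ)μ) / ρ
X = (81.63300 − 0.425 × 75.86) / 0.575 = (81.63300 − 32.24050) / 0.575 = 49.39250 / 0.575 = 85.900

85.9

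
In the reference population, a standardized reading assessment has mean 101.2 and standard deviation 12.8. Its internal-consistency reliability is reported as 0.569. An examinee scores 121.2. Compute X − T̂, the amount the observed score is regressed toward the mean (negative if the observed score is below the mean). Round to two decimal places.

T̂ = ρX + (1 − ρ)μ
  = 0.569 × 121.2 + 0.431 × 101.2
  = 68.9628 + 43.6172
  = 112.5800
  ≈ 112.580
X − T̂ = 121.2 − 112.580 = 8.620 → 8.62

8.62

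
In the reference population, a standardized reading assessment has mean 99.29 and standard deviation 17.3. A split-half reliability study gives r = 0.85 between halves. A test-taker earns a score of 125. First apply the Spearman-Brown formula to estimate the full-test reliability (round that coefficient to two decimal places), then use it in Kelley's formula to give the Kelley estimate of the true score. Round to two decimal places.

122.94

Spearman-Brown: ρ = 2r/(1 + r) = 2(0.85)/(1 + 0.85) = 1.700/1.85 = 0.9189 → 0.92
T̂ = ρX + (1 − ρ)μ
  = 0.92 × 125 + 0.08 × 99.29
  = 115.00 + 7.9432
  = 122.943
  ≈ 122.94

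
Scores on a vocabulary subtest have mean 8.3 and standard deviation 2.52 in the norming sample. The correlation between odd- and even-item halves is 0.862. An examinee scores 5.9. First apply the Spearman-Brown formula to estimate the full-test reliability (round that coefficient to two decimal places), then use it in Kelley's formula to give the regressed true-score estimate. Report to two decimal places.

Spearman-Brown: ρ = 2r/(1 + r) = 2(0.862)/(1 + 0.862) = 1.7240/1.862 = 0.9259 → 0.93
T̂ = ρX + (1 − ρ)μ
  = 0.93 × 5.9 + 0.07 × 8.3
  = 5.487 + 0.581
  = 6.068
  ≈ 6.07

6.07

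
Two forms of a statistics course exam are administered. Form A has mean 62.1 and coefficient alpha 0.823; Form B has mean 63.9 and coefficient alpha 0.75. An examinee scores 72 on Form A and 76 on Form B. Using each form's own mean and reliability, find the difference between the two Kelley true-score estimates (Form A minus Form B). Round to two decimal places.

-2.73

T̂_A = 0.823(72) + 0.177(62.1) = 70.2477
T̂_B = 0.75(76) + 0.25(63.9) = 72.9750
T̂_A − T̂_B = -2.7273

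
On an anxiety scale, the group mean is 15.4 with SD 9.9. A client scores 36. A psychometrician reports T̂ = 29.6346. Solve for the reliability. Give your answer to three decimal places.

0.691

T̂ = ρX + (1 − ρ)μ  ⇒  T̂ − μ = ρ(X − μ)
ρ = (T̂ − μ)/(X − μ) = (29.6346 − 15.4) / (36 − 15.4) = 14.2346 / 20.6 = 0.69100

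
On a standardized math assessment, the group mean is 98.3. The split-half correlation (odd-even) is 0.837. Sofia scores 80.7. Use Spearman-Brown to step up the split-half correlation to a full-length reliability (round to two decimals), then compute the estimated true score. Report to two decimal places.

82.28

Spearman-Brown: ρ = 2r/(1 + r) = 2(0.837)/(1 + 0.837) = 1.6740/1.837 = 0.9113 → 0.91
Regress the observed score toward the mean by the unreliability: T̂ = 0.91·80.7 + 0.09·98.3 = 73.437 + 8.847 = 82.284.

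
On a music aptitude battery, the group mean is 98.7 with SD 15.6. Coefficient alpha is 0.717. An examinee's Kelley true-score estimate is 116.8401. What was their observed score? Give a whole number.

T̂ = ρX + (1 − ρ)μ  ⇒  X = (T̂ − (1 − ρ)μ) / ρ
X = (116.8401 − 0.283 × 98.7) / 0.717 = (116.8401 − 27.9321) / 0.717 = 88.9080 / 0.717 = 124.00

124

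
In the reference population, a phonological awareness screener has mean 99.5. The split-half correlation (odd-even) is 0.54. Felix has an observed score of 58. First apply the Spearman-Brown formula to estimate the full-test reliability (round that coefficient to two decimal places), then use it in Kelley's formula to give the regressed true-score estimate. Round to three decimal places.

Spearman-Brown: ρ = 2r/(1 + r) = 2(0.54)/(1 + 0.54) = 1.080/1.54 = 0.7013 → 0.70
T̂ = 0.70(58) + 0.30(99.5) = 40.60 + 29.850 = 70.4500 → 70.450

70.450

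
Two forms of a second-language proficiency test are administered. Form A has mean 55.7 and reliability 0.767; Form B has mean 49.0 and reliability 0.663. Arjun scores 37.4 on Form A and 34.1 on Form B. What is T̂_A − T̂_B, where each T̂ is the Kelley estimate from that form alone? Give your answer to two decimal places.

2.54

T̂_A = 0.767(37.4) + 0.233(55.7) = 41.6639
T̂_B = 0.663(34.1) + 0.337(49.0) = 39.1213
T̂_A − T̂_B = 2.5426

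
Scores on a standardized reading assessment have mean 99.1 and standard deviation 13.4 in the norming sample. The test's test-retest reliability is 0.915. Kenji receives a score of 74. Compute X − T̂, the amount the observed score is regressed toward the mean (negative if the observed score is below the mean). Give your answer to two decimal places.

-2.13

Regress the observed score toward the mean by the unreliability: T̂ = 0.915·74 + 0.085·99.1 = 67.710 + 8.4235 = 76.1335.
X − T̂ = 74 − 76.133 = -2.133 → -2.13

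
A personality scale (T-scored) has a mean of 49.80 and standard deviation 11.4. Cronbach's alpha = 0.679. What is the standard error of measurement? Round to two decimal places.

SEM = SD · √(1 − ρ) = 11.4 × √0.321 = 11.4 × 0.5666 = 6.459

6.46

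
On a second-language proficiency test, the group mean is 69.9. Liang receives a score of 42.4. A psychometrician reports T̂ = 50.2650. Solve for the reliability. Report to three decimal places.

0.714

T̂ = ρX + (1 − ρ)μ  ⇒  T̂ − μ = ρ(X − μ)
ρ = (T̂ − μ)/(X − μ) = (50.2650 − 69.9) / (42.4 − 69.9) = -19.6350 / -27.5 = 0.71400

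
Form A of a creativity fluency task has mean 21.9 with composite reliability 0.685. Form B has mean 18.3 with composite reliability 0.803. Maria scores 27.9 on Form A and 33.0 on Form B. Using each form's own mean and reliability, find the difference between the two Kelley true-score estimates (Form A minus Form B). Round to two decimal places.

T̂_A = 0.685(27.9) + 0.315(21.9) = 26.0100
T̂_B = 0.803(33.0) + 0.197(18.3) = 30.1041
T̂_A − T̂_B = -4.0941

-4.09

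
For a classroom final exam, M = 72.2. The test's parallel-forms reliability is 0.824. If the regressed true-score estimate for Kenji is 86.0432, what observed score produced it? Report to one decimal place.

T̂ = ρX + (1 − ρ)μ  ⇒  X = (T̂ − (1 − ρ)μ) / ρ
X = (86.0432 − 0.176 × 72.2) / 0.824 = (86.0432 − 12.7072) / 0.824 = 73.3360 / 0.824 = 89.000

89.0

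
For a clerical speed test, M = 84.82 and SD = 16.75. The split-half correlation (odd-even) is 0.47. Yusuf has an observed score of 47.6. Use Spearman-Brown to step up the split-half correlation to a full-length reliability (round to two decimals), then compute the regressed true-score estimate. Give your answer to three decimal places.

60.999

Spearman-Brown: ρ = 2r/(1 + r) = 2(0.47)/(1 + 0.47) = 0.940/1.47 = 0.6395 → 0.64
T̂ = 0.64(47.6) + 0.36(84.82) = 30.464 + 30.5352 = 60.9992 → 60.999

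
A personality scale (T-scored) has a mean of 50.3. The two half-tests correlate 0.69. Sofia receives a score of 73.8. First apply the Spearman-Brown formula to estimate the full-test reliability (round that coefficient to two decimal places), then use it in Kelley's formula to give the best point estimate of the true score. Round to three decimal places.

69.570

Spearman-Brown: ρ = 2r/(1 + r) = 2(0.69)/(1 + 0.69) = 1.380/1.69 = 0.8166 → 0.82
T̂ = ρX + (1 − ρ)μ
  = 0.82 × 73.8 + 0.18 × 50.3
  = 60.516 + 9.054
  = 69.5700
  ≈ 69.570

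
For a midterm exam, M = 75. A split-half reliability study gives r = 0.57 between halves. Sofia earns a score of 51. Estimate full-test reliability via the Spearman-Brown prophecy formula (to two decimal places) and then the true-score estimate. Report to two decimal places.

57.48

Spearman-Brown: ρ = 2r/(1 + r) = 2(0.57)/(1 + 0.57) = 1.140/1.57 = 0.7261 → 0.73
Regress the observed score toward the mean by the unreliability: T̂ = 0.73·51 + 0.27·75 = 37.23 + 20.25 = 57.480.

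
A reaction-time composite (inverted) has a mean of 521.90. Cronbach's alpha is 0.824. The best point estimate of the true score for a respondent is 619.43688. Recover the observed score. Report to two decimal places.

640.27

T̂ = ρX + (1 − ρ)μ  ⇒  X = (T̂ − (1 − ρ)μ) / ρ
X = (619.43688 − 0.176 × 521.90) / 0.824 = (619.43688 − 91.85440) / 0.824 = 527.58248 / 0.824 = 640.2700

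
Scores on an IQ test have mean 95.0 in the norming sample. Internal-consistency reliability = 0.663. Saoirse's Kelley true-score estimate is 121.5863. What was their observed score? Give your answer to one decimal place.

T̂ = ρX + (1 − ρ)μ  ⇒  X = (T̂ − (1 − ρ)μ) / ρ
X = (121.5863 − 0.337 × 95.0) / 0.663 = (121.5863 − 32.0150) / 0.663 = 89.5713 / 0.663 = 135.100

135.1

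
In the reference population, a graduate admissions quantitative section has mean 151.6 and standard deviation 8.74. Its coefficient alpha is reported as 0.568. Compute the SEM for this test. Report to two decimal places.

SEM = SD · √(1 − ρ) = 8.74 × √0.432 = 8.74 × 0.6573 = 5.745

5.74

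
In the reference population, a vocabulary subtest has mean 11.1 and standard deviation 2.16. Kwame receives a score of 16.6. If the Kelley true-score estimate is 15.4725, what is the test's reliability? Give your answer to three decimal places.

T̂ = ρX + (1 − ρ)μ  ⇒  T̂ − μ = ρ(X − μ)
ρ = (T̂ − μ)/(X − μ) = (15.4725 − 11.1) / (16.6 − 11.1) = 4.3725 / 5.5 = 0.79500

0.795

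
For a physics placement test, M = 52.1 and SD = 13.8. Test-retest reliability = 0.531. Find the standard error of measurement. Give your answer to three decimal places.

SEM = SD · √(1 − ρ) = 13.8 × √0.469 = 13.8 × 0.6848 = 9.4507

9.451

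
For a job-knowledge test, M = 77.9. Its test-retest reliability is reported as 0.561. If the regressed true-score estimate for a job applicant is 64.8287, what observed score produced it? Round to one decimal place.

54.6

T̂ = ρX + (1 − ρ)μ  ⇒  X = (T̂ − (1 − ρ)μ) / ρ
X = (64.8287 − 0.439 × 77.9) / 0.561 = (64.8287 − 34.1981) / 0.561 = 30.6306 / 0.561 = 54.600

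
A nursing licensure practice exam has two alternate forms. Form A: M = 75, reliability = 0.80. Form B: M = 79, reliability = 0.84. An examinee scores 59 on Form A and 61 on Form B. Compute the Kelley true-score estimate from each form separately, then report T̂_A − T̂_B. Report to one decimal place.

T̂_A = 0.80(59) + 0.20(75) = 62.200
T̂_B = 0.84(61) + 0.16(79) = 63.880
T̂_A − T̂_B = -1.680

-1.7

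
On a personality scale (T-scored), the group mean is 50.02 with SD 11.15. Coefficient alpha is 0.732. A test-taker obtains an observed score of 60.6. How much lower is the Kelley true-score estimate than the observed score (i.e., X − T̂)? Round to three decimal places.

T̂ = ρX + (1 − ρ)μ
  = 0.732 × 60.6 + 0.268 × 50.02
  = 44.3592 + 13.40536
  = 57.76456
  ≈ 57.7646
X − T̂ = 60.6 − 57.7646 = 2.8354 → 2.835

2.835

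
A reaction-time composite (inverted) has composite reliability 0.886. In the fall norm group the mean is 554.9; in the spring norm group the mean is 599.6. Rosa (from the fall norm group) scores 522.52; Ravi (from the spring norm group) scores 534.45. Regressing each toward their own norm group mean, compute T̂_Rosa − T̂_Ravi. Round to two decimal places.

T̂_Rosa = 0.886(522.52) + 0.114(554.9) = 526.2113
T̂_Ravi = 0.886(534.45) + 0.114(599.6) = 541.8771
Difference = 526.2113 − 541.8771 = -15.6658

-15.67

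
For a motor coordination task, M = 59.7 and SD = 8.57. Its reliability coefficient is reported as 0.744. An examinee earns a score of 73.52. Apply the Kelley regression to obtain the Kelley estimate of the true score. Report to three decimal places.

T̂ = ρX + (1 − ρ)μ
  = 0.744 × 73.52 + 0.256 × 59.7
  = 54.69888 + 15.2832
  = 69.9821
  ≈ 69.982

69.982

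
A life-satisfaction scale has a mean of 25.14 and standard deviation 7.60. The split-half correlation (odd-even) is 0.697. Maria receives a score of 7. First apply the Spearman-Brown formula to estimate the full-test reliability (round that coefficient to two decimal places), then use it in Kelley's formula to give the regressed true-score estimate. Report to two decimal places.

10.27

Spearman-Brown: ρ = 2r/(1 + r) = 2(0.697)/(1 + 0.697) = 1.3940/1.697 = 0.8214 → 0.82
T̂ = 0.82(7) + 0.18(25.14) = 5.74 + 4.5252 = 10.265 → 10.27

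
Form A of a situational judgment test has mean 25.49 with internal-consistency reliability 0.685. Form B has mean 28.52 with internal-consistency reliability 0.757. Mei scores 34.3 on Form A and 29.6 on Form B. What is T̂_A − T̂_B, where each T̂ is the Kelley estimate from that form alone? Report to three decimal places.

2.187

T̂_A = 0.685(34.3) + 0.315(25.49) = 31.52485
T̂_B = 0.757(29.6) + 0.243(28.52) = 29.33756
T̂_A − T̂_B = 2.18729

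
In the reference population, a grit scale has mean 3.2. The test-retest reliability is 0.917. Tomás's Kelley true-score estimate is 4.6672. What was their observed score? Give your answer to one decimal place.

T̂ = ρX + (1 − ρ)μ  ⇒  X = (T̂ − (1 − ρ)μ) / ρ
X = (4.6672 − 0.083 × 3.2) / 0.917 = (4.6672 − 0.2656) / 0.917 = 4.4016 / 0.917 = 4.800

4.8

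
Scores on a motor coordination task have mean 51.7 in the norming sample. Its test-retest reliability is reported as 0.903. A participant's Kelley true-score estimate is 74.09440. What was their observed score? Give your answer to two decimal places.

76.50

T̂ = ρX + (1 − ρ)μ  ⇒  X = (T̂ − (1 − ρ)μ) / ρ
X = (74.09440 − 0.097 × 51.7) / 0.903 = (74.09440 − 5.0149) / 0.903 = 69.07950 / 0.903 = 76.5000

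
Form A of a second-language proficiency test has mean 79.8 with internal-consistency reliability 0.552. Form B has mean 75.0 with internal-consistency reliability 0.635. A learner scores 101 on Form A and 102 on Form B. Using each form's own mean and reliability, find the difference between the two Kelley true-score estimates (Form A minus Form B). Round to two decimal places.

-0.64

T̂_A = 0.552(101) + 0.448(79.8) = 91.5024
T̂_B = 0.635(102) + 0.365(75.0) = 92.1450
T̂_A − T̂_B = -0.6426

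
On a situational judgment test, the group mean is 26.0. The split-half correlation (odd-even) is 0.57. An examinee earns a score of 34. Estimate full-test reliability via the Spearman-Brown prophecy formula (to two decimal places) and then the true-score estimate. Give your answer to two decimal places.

31.84

Spearman-Brown: ρ = 2r/(1 + r) = 2(0.57)/(1 + 0.57) = 1.140/1.57 = 0.7261 → 0.73
Kelley's formula gives T̂ = 0.73·34 + 0.27·26.0 = 24.82 + 7.020 = 31.840.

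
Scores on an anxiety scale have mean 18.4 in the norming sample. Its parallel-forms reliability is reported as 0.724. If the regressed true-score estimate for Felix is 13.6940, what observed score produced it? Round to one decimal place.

11.9

T̂ = ρX + (1 − ρ)μ  ⇒  X = (T̂ − (1 − ρ)μ) / ρ
X = (13.6940 − 0.276 × 18.4) / 0.724 = (13.6940 − 5.0784) / 0.724 = 8.6156 / 0.724 = 11.900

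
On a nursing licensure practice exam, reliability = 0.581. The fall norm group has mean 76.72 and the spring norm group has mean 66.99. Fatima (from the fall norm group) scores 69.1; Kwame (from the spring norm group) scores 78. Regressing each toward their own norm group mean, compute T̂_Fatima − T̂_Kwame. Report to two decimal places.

T̂_Fatima = 0.581(69.1) + 0.419(76.72) = 72.2928
T̂_Kwame = 0.581(78) + 0.419(66.99) = 73.3868
Difference = 72.2928 − 73.3868 = -1.0940

-1.09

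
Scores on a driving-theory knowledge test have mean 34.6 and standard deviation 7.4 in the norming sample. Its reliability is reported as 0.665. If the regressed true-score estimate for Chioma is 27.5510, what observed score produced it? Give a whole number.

24

T̂ = ρX + (1 − ρ)μ  ⇒  X = (T̂ − (1 − ρ)μ) / ρ
X = (27.5510 − 0.335 × 34.6) / 0.665 = (27.5510 − 11.5910) / 0.665 = 15.9600 / 0.665 = 24.00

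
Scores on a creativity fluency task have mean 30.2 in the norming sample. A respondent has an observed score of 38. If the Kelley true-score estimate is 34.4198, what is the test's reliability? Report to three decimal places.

0.541

T̂ = ρX + (1 − ρ)μ  ⇒  T̂ − μ = ρ(X − μ)
ρ = (T̂ − μ)/(X − μ) = (34.4198 − 30.2) / (38 − 30.2) = 4.2198 / 7.8 = 0.54100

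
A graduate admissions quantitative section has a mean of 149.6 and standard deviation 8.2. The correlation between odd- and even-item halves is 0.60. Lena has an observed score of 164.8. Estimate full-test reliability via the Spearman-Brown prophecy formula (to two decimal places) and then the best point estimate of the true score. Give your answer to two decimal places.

161.00

Spearman-Brown: ρ = 2r/(1 + r) = 2(0.60)/(1 + 0.60) = 1.200/1.60 = 0.7500 → 0.75
T̂ = ρX + (1 − ρ)μ
  = 0.75 × 164.8 + 0.25 × 149.6
  = 123.600 + 37.400
  = 161.000
  ≈ 161.00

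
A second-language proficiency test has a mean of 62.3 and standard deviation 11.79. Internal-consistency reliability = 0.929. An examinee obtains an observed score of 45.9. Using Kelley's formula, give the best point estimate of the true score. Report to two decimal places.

47.06

T̂ = 0.929(45.9) + 0.071(62.3) = 42.6411 + 4.4233 = 47.064 → 47.06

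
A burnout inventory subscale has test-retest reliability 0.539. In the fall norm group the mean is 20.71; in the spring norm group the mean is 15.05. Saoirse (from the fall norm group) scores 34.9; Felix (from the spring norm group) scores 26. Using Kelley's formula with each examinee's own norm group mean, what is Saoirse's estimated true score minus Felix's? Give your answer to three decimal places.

7.406

T̂_Saoirse = 0.539(34.9) + 0.461(20.71) = 28.35841
T̂_Felix = 0.539(26) + 0.461(15.05) = 20.95205
Difference = 28.35841 − 20.95205 = 7.40636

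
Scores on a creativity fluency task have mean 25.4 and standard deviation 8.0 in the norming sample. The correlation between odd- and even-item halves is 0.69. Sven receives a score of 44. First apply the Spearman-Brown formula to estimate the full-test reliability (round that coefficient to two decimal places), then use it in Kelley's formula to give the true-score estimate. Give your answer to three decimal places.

40.652

Spearman-Brown: ρ = 2r/(1 + r) = 2(0.69)/(1 + 0.69) = 1.380/1.69 = 0.8166 → 0.82
T̂ = 0.82(44) + 0.18(25.4) = 36.08 + 4.572 = 40.6520 → 40.652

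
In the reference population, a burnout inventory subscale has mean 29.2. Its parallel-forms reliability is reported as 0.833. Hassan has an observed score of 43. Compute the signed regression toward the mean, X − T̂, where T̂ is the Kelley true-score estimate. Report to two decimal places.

2.30

Weight the observed score by reliability and the mean by (1 − reliability): T̂ = 0.833·43 + 0.167·29.2 = 35.819 + 4.8764 = 40.6954.
X − T̂ = 43 − 40.695 = 2.305 → 2.30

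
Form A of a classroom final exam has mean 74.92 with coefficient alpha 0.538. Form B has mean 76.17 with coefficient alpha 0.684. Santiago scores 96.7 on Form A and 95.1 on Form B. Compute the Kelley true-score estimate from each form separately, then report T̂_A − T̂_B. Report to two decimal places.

-2.48

T̂_A = 0.538(96.7) + 0.462(74.92) = 86.6376
T̂_B = 0.684(95.1) + 0.316(76.17) = 89.1181
T̂_A − T̂_B = -2.4805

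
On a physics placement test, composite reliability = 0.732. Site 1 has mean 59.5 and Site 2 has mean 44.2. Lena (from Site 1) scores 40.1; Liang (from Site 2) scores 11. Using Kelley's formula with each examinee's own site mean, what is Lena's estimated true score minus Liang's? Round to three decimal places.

T̂_Lena = 0.732(40.1) + 0.268(59.5) = 45.29920
T̂_Liang = 0.732(11) + 0.268(44.2) = 19.89760
Difference = 45.29920 − 19.89760 = 25.40160

25.402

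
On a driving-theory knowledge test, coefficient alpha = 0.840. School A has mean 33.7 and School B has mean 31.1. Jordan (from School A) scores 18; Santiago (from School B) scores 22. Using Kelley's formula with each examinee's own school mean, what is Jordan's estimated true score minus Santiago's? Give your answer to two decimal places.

T̂_Jordan = 0.840(18) + 0.160(33.7) = 20.5120
T̂_Santiago = 0.840(22) + 0.160(31.1) = 23.4560
Difference = 20.5120 − 23.4560 = -2.9440

-2.94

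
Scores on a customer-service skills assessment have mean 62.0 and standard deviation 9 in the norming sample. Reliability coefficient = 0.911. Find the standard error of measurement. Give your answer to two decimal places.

2.68

SEM = SD · √(1 − ρ) = 9 × √0.089 = 9 × 0.2983 = 2.685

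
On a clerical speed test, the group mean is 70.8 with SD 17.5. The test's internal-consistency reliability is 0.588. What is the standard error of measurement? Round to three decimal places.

11.233

SEM = SD · √(1 − ρ) = 17.5 × √0.412 = 17.5 × 0.6419 = 11.2328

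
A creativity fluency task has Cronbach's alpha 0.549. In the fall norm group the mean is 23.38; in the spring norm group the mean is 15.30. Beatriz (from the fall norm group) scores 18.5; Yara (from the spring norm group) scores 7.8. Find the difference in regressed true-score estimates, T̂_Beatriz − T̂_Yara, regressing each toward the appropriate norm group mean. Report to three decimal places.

T̂_Beatriz = 0.549(18.5) + 0.451(23.38) = 20.70088
T̂_Yara = 0.549(7.8) + 0.451(15.30) = 11.18250
Difference = 20.70088 − 11.18250 = 9.51838

9.518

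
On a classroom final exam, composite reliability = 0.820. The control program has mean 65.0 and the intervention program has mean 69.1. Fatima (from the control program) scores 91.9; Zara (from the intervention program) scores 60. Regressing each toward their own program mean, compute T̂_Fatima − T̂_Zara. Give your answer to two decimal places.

25.42

T̂_Fatima = 0.820(91.9) + 0.180(65.0) = 87.0580
T̂_Zara = 0.820(60) + 0.180(69.1) = 61.6380
Difference = 87.0580 − 61.6380 = 25.4200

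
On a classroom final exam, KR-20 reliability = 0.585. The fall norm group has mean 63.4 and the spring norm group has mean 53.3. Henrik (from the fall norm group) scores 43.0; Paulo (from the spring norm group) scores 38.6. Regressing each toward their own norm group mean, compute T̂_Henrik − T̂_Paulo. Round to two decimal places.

6.77

T̂_Henrik = 0.585(43.0) + 0.415(63.4) = 51.4660
T̂_Paulo = 0.585(38.6) + 0.415(53.3) = 44.7005
Difference = 51.4660 − 44.7005 = 6.7655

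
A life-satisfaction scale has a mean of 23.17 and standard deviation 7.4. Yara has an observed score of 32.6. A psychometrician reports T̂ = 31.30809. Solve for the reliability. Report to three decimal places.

0.863

T̂ = ρX + (1 − ρ)μ  ⇒  T̂ − μ = ρ(X − μ)
ρ = (T̂ − μ)/(X − μ) = (31.30809 − 23.17) / (32.6 − 23.17) = 8.13809 / 9.43 = 0.86300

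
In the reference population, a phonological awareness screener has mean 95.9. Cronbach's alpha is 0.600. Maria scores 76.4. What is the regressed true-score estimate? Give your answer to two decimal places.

T̂ = 0.600(76.4) + 0.400(95.9) = 45.8400 + 38.3600 = 84.200 → 84.20

84.20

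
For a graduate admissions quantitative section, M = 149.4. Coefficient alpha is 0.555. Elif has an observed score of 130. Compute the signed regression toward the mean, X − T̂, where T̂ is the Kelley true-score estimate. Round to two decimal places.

Weight the observed score by reliability and the mean by (1 − reliability): T̂ = 0.555·130 + 0.445·149.4 = 72.150 + 66.4830 = 138.6330.
X − T̂ = 130 − 138.633 = -8.633 → -8.63

-8.63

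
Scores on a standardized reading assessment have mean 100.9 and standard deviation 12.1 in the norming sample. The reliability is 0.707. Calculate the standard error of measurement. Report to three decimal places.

SEM = SD · √(1 − ρ) = 12.1 × √0.293 = 12.1 × 0.5413 = 6.5497

6.550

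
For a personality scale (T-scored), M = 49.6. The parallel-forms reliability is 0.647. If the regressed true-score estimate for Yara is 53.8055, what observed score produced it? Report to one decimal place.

T̂ = ρX + (1 − ρ)μ  ⇒  X = (T̂ − (1 − ρ)μ) / ρ
X = (53.8055 − 0.353 × 49.6) / 0.647 = (53.8055 − 17.5088) / 0.647 = 36.2967 / 0.647 = 56.100

56.1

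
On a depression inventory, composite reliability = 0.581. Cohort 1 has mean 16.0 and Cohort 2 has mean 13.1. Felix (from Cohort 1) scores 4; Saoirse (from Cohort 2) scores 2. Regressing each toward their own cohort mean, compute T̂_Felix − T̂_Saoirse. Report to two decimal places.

T̂_Felix = 0.581(4) + 0.419(16.0) = 9.0280
T̂_Saoirse = 0.581(2) + 0.419(13.1) = 6.6509
Difference = 9.0280 − 6.6509 = 2.3771

2.38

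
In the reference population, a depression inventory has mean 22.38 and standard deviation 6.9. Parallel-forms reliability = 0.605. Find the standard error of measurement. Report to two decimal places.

SEM = SD · √(1 − ρ) = 6.9 × √0.395 = 6.9 × 0.6285 = 4.337

4.34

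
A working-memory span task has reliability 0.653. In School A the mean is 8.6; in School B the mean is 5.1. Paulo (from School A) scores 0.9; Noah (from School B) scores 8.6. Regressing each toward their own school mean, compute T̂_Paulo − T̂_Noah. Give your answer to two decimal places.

T̂_Paulo = 0.653(0.9) + 0.347(8.6) = 3.5719
T̂_Noah = 0.653(8.6) + 0.347(5.1) = 7.3855
Difference = 3.5719 − 7.3855 = -3.8136

-3.81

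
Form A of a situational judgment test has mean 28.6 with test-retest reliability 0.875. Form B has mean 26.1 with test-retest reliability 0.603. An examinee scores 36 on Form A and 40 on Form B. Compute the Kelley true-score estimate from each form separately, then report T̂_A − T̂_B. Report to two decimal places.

0.59

T̂_A = 0.875(36) + 0.125(28.6) = 35.0750
T̂_B = 0.603(40) + 0.397(26.1) = 34.4817
T̂_A − T̂_B = 0.5933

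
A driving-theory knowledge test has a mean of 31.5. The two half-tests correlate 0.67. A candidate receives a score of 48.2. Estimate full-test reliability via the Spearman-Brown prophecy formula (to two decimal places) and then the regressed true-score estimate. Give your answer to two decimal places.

44.86

Spearman-Brown: ρ = 2r/(1 + r) = 2(0.67)/(1 + 0.67) = 1.340/1.67 = 0.8024 → 0.80
T̂ = ρX + (1 − ρ)μ
  = 0.80 × 48.2 + 0.20 × 31.5
  = 38.560 + 6.300
  = 44.860
  ≈ 44.86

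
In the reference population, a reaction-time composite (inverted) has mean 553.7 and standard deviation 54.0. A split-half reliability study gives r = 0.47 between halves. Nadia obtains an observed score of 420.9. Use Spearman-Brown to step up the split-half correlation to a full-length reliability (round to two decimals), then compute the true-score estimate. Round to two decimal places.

Spearman-Brown: ρ = 2r/(1 + r) = 2(0.47)/(1 + 0.47) = 0.940/1.47 = 0.6395 → 0.64
Regress the observed score toward the mean by the unreliability: T̂ = 0.64·420.9 + 0.36·553.7 = 269.376 + 199.332 = 468.708.

468.71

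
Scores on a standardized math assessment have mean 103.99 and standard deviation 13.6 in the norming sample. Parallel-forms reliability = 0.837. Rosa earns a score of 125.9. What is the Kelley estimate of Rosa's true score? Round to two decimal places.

Kelley's formula gives T̂ = 0.837·125.9 + 0.163·103.99 = 105.3783 + 16.95037 = 122.329.

122.33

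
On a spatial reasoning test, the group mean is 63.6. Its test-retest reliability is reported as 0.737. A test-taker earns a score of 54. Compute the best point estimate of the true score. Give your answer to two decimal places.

56.52

T̂ = ρX + (1 − ρ)μ
  = 0.737 × 54 + 0.263 × 63.6
  = 39.798 + 16.7268
  = 56.525
  ≈ 56.52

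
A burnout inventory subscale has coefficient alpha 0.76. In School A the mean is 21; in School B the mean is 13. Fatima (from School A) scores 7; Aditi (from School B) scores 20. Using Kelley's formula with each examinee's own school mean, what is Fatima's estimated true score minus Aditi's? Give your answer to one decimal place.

-8.0

T̂_Fatima = 0.76(7) + 0.24(21) = 10.360
T̂_Aditi = 0.76(20) + 0.24(13) = 18.320
Difference = 10.360 − 18.320 = -7.960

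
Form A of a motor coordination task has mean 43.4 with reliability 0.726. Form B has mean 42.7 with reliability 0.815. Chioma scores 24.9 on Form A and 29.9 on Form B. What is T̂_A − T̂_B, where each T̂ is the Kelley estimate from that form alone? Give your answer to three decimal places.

T̂_A = 0.726(24.9) + 0.274(43.4) = 29.96900
T̂_B = 0.815(29.9) + 0.185(42.7) = 32.26800
T̂_A − T̂_B = -2.29900

-2.299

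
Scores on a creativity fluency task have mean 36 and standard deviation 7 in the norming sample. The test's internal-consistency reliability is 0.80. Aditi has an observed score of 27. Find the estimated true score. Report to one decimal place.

28.8

Regress the observed score toward the mean by the unreliability: T̂ = 0.80·27 + 0.20·36 = 21.60 + 7.20 = 28.80.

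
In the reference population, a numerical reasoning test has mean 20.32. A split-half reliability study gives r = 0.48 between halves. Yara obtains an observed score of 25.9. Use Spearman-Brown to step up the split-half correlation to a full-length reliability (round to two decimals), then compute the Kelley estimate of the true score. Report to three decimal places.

Spearman-Brown: ρ = 2r/(1 + r) = 2(0.48)/(1 + 0.48) = 0.960/1.48 = 0.6486 → 0.65
Regress the observed score toward the mean by the unreliability: T̂ = 0.65·25.9 + 0.35·20.32 = 16.835 + 7.1120 = 23.9470.

23.947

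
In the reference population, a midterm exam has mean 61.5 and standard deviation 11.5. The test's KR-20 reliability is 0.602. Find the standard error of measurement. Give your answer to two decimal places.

SEM = SD · √(1 − ρ) = 11.5 × √0.398 = 11.5 × 0.6309 = 7.255

7.26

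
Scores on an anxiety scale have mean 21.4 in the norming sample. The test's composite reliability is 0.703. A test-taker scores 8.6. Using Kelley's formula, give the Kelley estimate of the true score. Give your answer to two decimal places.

12.40

Weight the observed score by reliability and the mean by (1 − reliability): T̂ = 0.703·8.6 + 0.297·21.4 = 6.0458 + 6.3558 = 12.402.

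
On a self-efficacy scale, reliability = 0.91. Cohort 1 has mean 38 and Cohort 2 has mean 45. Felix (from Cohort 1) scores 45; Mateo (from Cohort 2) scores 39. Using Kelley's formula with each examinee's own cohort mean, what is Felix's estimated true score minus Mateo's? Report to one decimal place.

4.8

T̂_Felix = 0.91(45) + 0.09(38) = 44.370
T̂_Mateo = 0.91(39) + 0.09(45) = 39.540
Difference = 44.370 − 39.540 = 4.830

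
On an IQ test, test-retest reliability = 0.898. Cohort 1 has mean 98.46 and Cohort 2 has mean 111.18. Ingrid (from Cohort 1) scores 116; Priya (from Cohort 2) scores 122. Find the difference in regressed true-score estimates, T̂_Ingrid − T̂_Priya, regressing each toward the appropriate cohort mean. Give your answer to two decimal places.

-6.69

T̂_Ingrid = 0.898(116) + 0.102(98.46) = 114.2109
T̂_Priya = 0.898(122) + 0.102(111.18) = 120.8964
Difference = 114.2109 − 120.8964 = -6.6854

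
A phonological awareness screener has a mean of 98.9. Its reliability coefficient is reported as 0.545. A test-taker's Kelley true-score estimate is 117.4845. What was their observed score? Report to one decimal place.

T̂ = ρX + (1 − ρ)μ  ⇒  X = (T̂ − (1 − ρ)μ) / ρ
X = (117.4845 − 0.455 × 98.9) / 0.545 = (117.4845 − 44.9995) / 0.545 = 72.4850 / 0.545 = 133.000

133.0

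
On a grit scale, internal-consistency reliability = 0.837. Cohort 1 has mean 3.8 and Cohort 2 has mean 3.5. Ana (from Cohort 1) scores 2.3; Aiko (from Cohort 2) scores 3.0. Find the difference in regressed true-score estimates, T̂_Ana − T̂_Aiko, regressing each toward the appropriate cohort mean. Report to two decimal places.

-0.54

T̂_Ana = 0.837(2.3) + 0.163(3.8) = 2.5445
T̂_Aiko = 0.837(3.0) + 0.163(3.5) = 3.0815
Difference = 2.5445 − 3.0815 = -0.5370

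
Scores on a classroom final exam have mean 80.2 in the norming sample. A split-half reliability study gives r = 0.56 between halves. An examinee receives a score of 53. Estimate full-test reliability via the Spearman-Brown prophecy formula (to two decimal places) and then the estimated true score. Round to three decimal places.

Spearman-Brown: ρ = 2r/(1 + r) = 2(0.56)/(1 + 0.56) = 1.120/1.56 = 0.7179 → 0.72
T̂ = 0.72(53) + 0.28(80.2) = 38.16 + 22.456 = 60.6160 → 60.616

60.616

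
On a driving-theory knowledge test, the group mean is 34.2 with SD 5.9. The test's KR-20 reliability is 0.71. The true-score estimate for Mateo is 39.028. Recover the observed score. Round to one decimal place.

41.0

T̂ = ρX + (1 − ρ)μ  ⇒  X = (T̂ − (1 − ρ)μ) / ρ
X = (39.028 − 0.29 × 34.2) / 0.71 = (39.028 − 9.918) / 0.71 = 29.110 / 0.71 = 41.000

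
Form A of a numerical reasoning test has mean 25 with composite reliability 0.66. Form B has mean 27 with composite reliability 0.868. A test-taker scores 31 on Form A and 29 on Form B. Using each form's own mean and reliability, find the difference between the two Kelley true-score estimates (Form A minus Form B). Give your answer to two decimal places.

0.22

T̂_A = 0.66(31) + 0.34(25) = 28.9600
T̂_B = 0.868(29) + 0.132(27) = 28.7360
T̂_A − T̂_B = 0.2240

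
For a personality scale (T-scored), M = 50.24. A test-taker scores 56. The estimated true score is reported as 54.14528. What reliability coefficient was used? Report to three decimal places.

0.678

T̂ = ρX + (1 − ρ)μ  ⇒  T̂ − μ = ρ(X − μ)
ρ = (T̂ − μ)/(X − μ) = (54.14528 − 50.24) / (56 − 50.24) = 3.90528 / 5.76 = 0.67800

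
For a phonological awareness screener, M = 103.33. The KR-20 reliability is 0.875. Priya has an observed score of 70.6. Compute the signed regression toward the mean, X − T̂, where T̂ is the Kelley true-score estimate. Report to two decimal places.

-4.09

Kelley's formula gives T̂ = 0.875·70.6 + 0.125·103.33 = 61.7750 + 12.91625 = 74.6912.
X − T̂ = 70.6 − 74.691 = -4.091 → -4.09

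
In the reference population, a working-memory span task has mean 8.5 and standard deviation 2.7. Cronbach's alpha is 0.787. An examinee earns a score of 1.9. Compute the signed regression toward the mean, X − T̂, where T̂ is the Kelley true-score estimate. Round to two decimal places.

-1.41

Weight the observed score by reliability and the mean by (1 − reliability): T̂ = 0.787·1.9 + 0.213·8.5 = 1.4953 + 1.8105 = 3.3058.
X − T̂ = 1.9 − 3.306 = -1.406 → -1.41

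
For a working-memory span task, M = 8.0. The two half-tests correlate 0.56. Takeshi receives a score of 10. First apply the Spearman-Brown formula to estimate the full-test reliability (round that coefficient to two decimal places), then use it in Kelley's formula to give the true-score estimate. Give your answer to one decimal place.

Spearman-Brown: ρ = 2r/(1 + r) = 2(0.56)/(1 + 0.56) = 1.120/1.56 = 0.7179 → 0.72
T̂ = ρX + (1 − ρ)μ
  = 0.72 × 10 + 0.28 × 8.0
  = 7.20 + 2.240
  = 9.44
  ≈ 9.4

9.4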